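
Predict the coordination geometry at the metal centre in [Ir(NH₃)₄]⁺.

square planar

Summing ligand charges against the +1 overall charge gives an oxidation state of +1 for iridium.
Iridium is a group-9 element; Ir(I) is therefore d⁸.
With 4 monodentate ligands the coordination number is 4.
A 5d d⁸ ion has a large crystal-field splitting; square planar leaves the high-energy d_{x²−y²} orbital empty and maximises CFSE.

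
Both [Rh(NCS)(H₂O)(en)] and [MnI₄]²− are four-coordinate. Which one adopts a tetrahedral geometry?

For [Rh(NCS)(H₂O)(en)]: Ligand charges: each isothiocyanate is −1; water is neutral; ethylenediamine is neutral. With an overall charge of 0 the rhodium centre must be in the +1 oxidation state. Rhodium is a group-9 element; Rh(I) is therefore d⁸. A 4d d⁸ ion has a large crystal-field splitting; square planar leaves the high-energy d_{x²−y²} orbital empty and maximises CFSE. → square planar.
For [MnI₄]²−: Each iodide is −1; balancing the −2 overall charge requires Mn(II). Manganese is a group-7 element; Mn(II) is therefore d⁵. A high-spin d⁵ ion has zero CFSE in either geometry, so four ligands adopt the sterically favoured tetrahedral geometry. → tetrahedral.

[MnI₄]²−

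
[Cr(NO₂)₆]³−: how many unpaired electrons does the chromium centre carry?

Ligand charges: each nitro (N-bound nitrite) is −1. With an overall charge of −3 the chromium centre must be in the +3 oxidation state.
Cr sits in group 6, so the d-electron count is 6 − 3 = 3.
In an octahedral field the d³ configuration is t₂g³e_g⁰ (only one arrangement possible), giving 3 unpaired electrons.

3 unpaired electrons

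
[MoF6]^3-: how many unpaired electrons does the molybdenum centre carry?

3

Each fluoride is −1; balancing the −3 overall charge requires Mo(III).
Molybdenum is a group-6 element; Mo(III) is therefore d³.
In an octahedral field the d³ configuration is t₂g³e_g⁰ (only one arrangement possible), giving 3 unpaired electrons.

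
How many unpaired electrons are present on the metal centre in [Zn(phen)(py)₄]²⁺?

0 unpaired electrons

Ligand charges: 1,10-phenanthroline is neutral; pyridine is neutral. With an overall charge of +2 the zinc centre must be in the +2 oxidation state.
Zinc is a group-12 element; Zn(II) is therefore d¹⁰.
Counting donor atoms: 1×1,10-phenanthroline (bidentate) → 2 donors; 4×pyridine (monodentate) → 4 donors. Coordination number = 6.
In an octahedral field the d¹⁰ configuration is t₂g⁶e_g⁴, giving 0 unpaired electrons.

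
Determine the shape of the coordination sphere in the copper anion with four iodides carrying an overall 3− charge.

Summing ligand charges against the −3 overall charge gives an oxidation state of +1 for copper.
Cu sits in group 11, so the d-electron count is 11 − 1 = 10.
With 4 monodentate ligands the coordination number is 4.
A d¹⁰ ion has no crystal-field stabilisation preference between square planar and tetrahedral, so four ligands adopt the sterically favoured tetrahedral geometry.

tetrahedral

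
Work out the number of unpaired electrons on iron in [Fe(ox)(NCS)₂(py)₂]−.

Ligand charges: each oxalate is −2; each isothiocyanate is −1; pyridine is neutral. With an overall charge of −1 the iron centre must be in the +3 oxidation state.
Iron is a group-8 element; Fe(III) is therefore d⁵.
Counting donor atoms: 1×oxalate (bidentate) → 2 donors; 2×isothiocyanate (monodentate) → 2 donors; 2×pyridine (monodentate) → 2 donors. Coordination number = 6.
The spin state decides the count: Isothiocyanate and oxalate are weak-field ligands for a first-row metal, so the complex is high-spin.
An octahedral high-spin d⁵ ion is t₂g³e_g², giving 5 unpaired electrons.

5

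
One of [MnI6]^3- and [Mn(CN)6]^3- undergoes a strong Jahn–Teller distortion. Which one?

[MnI6]^3-: Ligand charges: each iodide is −1. With an overall charge of −3 the manganese centre must be in the +3 oxidation state. Group 7 minus oxidation state 3 gives a d⁴ configuration. Iodide is a weak-field ligand for a first-row metal, so the complex is high-spin. The t₂g³e_g¹ (high-spin) configuration has an unevenly filled e_g set; the Jahn–Teller theorem predicts a tetragonal distortion (typically axial elongation) to lift the degeneracy.
[Mn(CN)6]^3-: Ligand charges: each cyanide is −1. With an overall charge of −3 the manganese centre must be in the +3 oxidation state. Group 7 minus oxidation state 3 gives a d⁴ configuration. Cyanide is a strong-field ligand (high in the spectrochemical series) for a first-row metal, so the complex is low-spin. The d⁴ configuration leaves the e_g set evenly filled (or empty) — no strong Jahn–Teller driving force.

[MnI6]^3-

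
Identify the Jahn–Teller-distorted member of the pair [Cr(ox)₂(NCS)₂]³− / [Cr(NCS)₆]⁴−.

[Cr(NCS)₆]⁴−

[Cr(ox)₂(NCS)₂]³−: Each oxalate is −2; each isothiocyanate is −1; balancing the −3 overall charge requires Cr(III). Group 6 minus oxidation state 3 gives a d³ configuration. The d³ configuration leaves the e_g set evenly filled (or empty) — no strong Jahn–Teller driving force.
[Cr(NCS)₆]⁴−: Each isothiocyanate is −1; balancing the −4 overall charge requires Cr(II). Cr sits in group 6, so the d-electron count is 6 − 2 = 4. Isothiocyanate is a weak-field ligand for a first-row metal, so the complex is high-spin. The t₂g³e_g¹ (high-spin) configuration has an unevenly filled e_g set; the Jahn–Teller theorem predicts a tetragonal distortion (typically axial elongation) to lift the degeneracy.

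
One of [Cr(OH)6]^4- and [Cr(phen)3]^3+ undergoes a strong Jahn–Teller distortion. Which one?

[Cr(OH)6]^4-: Each hydroxide is −1; balancing the −4 overall charge requires Cr(II). Group 6 minus oxidation state 2 gives a d⁴ configuration. Hydroxide is a weak-field ligand for a first-row metal, so the complex is high-spin. The t₂g³e_g¹ (high-spin) configuration has an unevenly filled e_g set; the Jahn–Teller theorem predicts a tetragonal distortion (typically axial elongation) to lift the degeneracy.
[Cr(phen)3]^3+: 1,10-phenanthroline is neutral; balancing the +3 overall charge requires Cr(III). Group 6 minus oxidation state 3 gives a d³ configuration. The d³ configuration leaves the e_g set evenly filled (or empty) — no strong Jahn–Teller driving force.

[Cr(OH)6]^4-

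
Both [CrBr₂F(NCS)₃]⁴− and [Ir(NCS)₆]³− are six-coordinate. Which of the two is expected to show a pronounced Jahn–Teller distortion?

[CrBr₂F(NCS)₃]⁴−: Each bromide is −1; each fluoride is −1; each isothiocyanate is −1; balancing the −4 overall charge requires Cr(II). Cr sits in group 6, so the d-electron count is 6 − 2 = 4. Bromide, fluoride, and isothiocyanate are weak-field ligands for a first-row metal, so the complex is high-spin. The t₂g³e_g¹ (high-spin) configuration has an unevenly filled e_g set; the Jahn–Teller theorem predicts a tetragonal distortion (typically axial elongation) to lift the degeneracy.
[Ir(NCS)₆]³−: Each isothiocyanate is −1; balancing the −3 overall charge requires Ir(III). Ir sits in group 9, so the d-electron count is 9 − 3 = 6. A 5d ion has a large Δₒ and is invariably low-spin. The d⁶ configuration leaves the e_g set evenly filled (or empty) — no strong Jahn–Teller driving force.

[CrBr₂F(NCS)₃]⁴−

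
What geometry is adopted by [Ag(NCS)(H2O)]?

Each isothiocyanate is −1; water is neutral; balancing the 0 overall charge requires Ag(I).
Ag sits in group 11, so the d-electron count is 11 − 1 = 10.
With 2 monodentate ligands the coordination number is 2.
A d¹⁰ ion with only two ligands adopts a linear arrangement (sp hybridisation; no CFSE preference).

linear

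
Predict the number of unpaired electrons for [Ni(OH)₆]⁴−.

2

Summing ligand charges against the −4 overall charge gives an oxidation state of +2 for nickel.
Group 10 minus oxidation state 2 gives a d⁸ configuration.
In an octahedral field the d⁸ configuration is t₂g⁶e_g² (only one arrangement possible), giving 2 unpaired electrons.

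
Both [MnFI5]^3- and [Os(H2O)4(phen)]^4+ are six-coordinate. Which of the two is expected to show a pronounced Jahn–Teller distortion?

[MnFI5]^3-: Each fluoride is −1; each iodide is −1; balancing the −3 overall charge requires Mn(III). Mn sits in group 7, so the d-electron count is 7 − 3 = 4. Fluoride and iodide are weak-field ligands for a first-row metal, so the complex is high-spin. The t₂g³e_g¹ (high-spin) configuration has an unevenly filled e_g set; the Jahn–Teller theorem predicts a tetragonal distortion (typically axial elongation) to lift the degeneracy.
[Os(H2O)4(phen)]^4+: Water is neutral; 1,10-phenanthroline is neutral; balancing the +4 overall charge requires Os(IV). Os sits in group 8, so the d-electron count is 8 − 4 = 4. A 5d ion has a large Δₒ and is invariably low-spin. The d⁴ configuration leaves the e_g set evenly filled (or empty) — no strong Jahn–Teller driving force.

[MnFI5]^3-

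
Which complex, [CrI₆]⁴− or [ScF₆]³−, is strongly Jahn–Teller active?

[CrI₆]⁴−: Ligand charges: each iodide is −1. With an overall charge of −4 the chromium centre must be in the +2 oxidation state. Group 6 minus oxidation state 2 gives a d⁴ configuration. Iodide is a weak-field ligand for a first-row metal, so the complex is high-spin. The t₂g³e_g¹ (high-spin) configuration has an unevenly filled e_g set; the Jahn–Teller theorem predicts a tetragonal distortion (typically axial elongation) to lift the degeneracy.
[ScF₆]³−: Each fluoride is −1; balancing the −3 overall charge requires Sc(III). Sc sits in group 3, so the d-electron count is 3 − 3 = 0. The d⁰ configuration leaves the e_g set evenly filled (or empty) — no strong Jahn–Teller driving force.

[CrI₆]⁴−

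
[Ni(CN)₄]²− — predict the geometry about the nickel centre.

square planar

Summing ligand charges against the −2 overall charge gives an oxidation state of +2 for nickel.
Group 10 minus oxidation state 2 gives a d⁸ configuration.
Coordination number: 4.
Cyanide is a strong-field ligand (high in the spectrochemical series).
A 3d d⁸ ion with strong-field ligands gains enough CFSE to favour square planar over tetrahedral.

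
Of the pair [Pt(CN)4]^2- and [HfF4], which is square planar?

For [Pt(CN)4]^2-: Ligand charges: each cyanide is −1. With an overall charge of −2 the platinum centre must be in the +2 oxidation state. Pt sits in group 10, so the d-electron count is 10 − 2 = 8. A 5d d⁸ ion has a large crystal-field splitting; square planar leaves the high-energy d_{x²−y²} orbital empty and maximises CFSE. → square planar.
For [HfF4]: Ligand charges: each fluoride is −1. With an overall charge of 0 the hafnium centre must be in the +4 oxidation state. Hf sits in group 4, so the d-electron count is 4 − 4 = 0. A d⁰ ion has no crystal-field stabilisation preference between square planar and tetrahedral, so four ligands adopt the sterically favoured tetrahedral geometry. → tetrahedral.

[Pt(CN)4]^2-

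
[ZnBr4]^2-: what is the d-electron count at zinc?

d10

Ligand charges: each bromide is −1. With an overall charge of −2 the zinc centre must be in the +2 oxidation state.
Zinc is a group-12 element; Zn(II) is therefore d¹⁰.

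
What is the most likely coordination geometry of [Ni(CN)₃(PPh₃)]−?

Each cyanide is −1; triphenylphosphine is neutral; balancing the −1 overall charge requires Ni(II).
Group 10 minus oxidation state 2 gives a d⁸ configuration.
With 4 monodentate ligands the coordination number is 4.
Cyanide and triphenylphosphine are strong-field ligands (high in the spectrochemical series).
A 3d d⁸ ion with strong-field ligands gains enough CFSE to favour square planar over tetrahedral.

square planar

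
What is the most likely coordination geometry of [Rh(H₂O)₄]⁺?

square planar

Water is neutral; balancing the +1 overall charge requires Rh(I).
Group 9 minus oxidation state 1 gives a d⁸ configuration.
With 4 monodentate ligands the coordination number is 4.
A 4d d⁸ ion has a large crystal-field splitting; square planar leaves the high-energy d_{x²−y²} orbital empty and maximises CFSE.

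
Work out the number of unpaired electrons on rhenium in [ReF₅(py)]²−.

2 unpaired electrons

Summing ligand charges against the −2 overall charge gives an oxidation state of +3 for rhenium.
Group 7 minus oxidation state 3 gives a d⁴ configuration.
The spin state decides the count: a 5d ion has a large Δₒ and is invariably low-spin.
An octahedral low-spin d⁴ ion is t₂g⁴e_g⁰, giving 2 unpaired electrons.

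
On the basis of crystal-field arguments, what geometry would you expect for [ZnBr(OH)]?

Ligand charges: each bromide is −1; each hydroxide is −1. With an overall charge of 0 the zinc centre must be in the +2 oxidation state.
Zinc is a group-12 element; Zn(II) is therefore d¹⁰.
With 2 monodentate ligands the coordination number is 2.
A d¹⁰ ion with only two ligands adopts a linear arrangement (sp hybridisation; no CFSE preference).

linear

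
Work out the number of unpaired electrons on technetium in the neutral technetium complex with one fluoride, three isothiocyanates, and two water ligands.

3 unpaired electrons

Summing ligand charges against the 0 overall charge gives an oxidation state of +4 for technetium.
Technetium is a group-7 element; Tc(IV) is therefore d³.
In an octahedral field the d³ configuration is t₂g³e_g⁰ (only one arrangement possible), giving 3 unpaired electrons.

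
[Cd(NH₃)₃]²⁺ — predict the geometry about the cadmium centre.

Summing ligand charges against the +2 overall charge gives an oxidation state of +2 for cadmium.
Cd sits in group 12, so the d-electron count is 12 − 2 = 10.
Coordination number: 3.
Three ligands around a d¹⁰ centre minimise repulsion in a trigonal-planar arrangement.

trigonal planar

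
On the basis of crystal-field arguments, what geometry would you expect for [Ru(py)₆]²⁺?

Summing ligand charges against the +2 overall charge gives an oxidation state of +2 for ruthenium.
Ruthenium is a group-8 element; Ru(II) is therefore d⁶.
With 6 monodentate ligands the coordination number is 6.
Six donors around a single metal centre give an octahedral coordination sphere.

octahedral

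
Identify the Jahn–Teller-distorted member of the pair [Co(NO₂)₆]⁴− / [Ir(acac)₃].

[Co(NO₂)₆]⁴−: Each nitro (N-bound nitrite) is −1; balancing the −4 overall charge requires Co(II). Co sits in group 9, so the d-electron count is 9 − 2 = 7. Nitro (N-bound nitrite) is a strong-field ligand (high in the spectrochemical series) for a first-row metal, so the complex is low-spin. The t₂g⁶e_g¹ (low-spin) configuration has an unevenly filled e_g set; the Jahn–Teller theorem predicts a tetragonal distortion (typically axial elongation) to lift the degeneracy.
[Ir(acac)₃]: Each acetylacetonate is −1; balancing the 0 overall charge requires Ir(III). Iridium is a group-9 element; Ir(III) is therefore d⁶. A 5d ion has a large Δₒ and is invariably low-spin. The d⁶ configuration leaves the e_g set evenly filled (or empty) — no strong Jahn–Teller driving force.

[Co(NO₂)₆]⁴−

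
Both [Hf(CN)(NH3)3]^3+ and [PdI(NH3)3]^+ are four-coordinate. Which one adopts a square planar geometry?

For [Hf(CN)(NH3)3]^3+: Each cyanide is −1; ammonia is neutral; balancing the +3 overall charge requires Hf(IV). Hf sits in group 4, so the d-electron count is 4 − 4 = 0. A d⁰ ion has no crystal-field stabilisation preference between square planar and tetrahedral, so four ligands adopt the sterically favoured tetrahedral geometry. → tetrahedral.
For [PdI(NH3)3]^+: Each iodide is −1; ammonia is neutral; balancing the +1 overall charge requires Pd(II). Pd sits in group 10, so the d-electron count is 10 − 2 = 8. A 4d d⁸ ion has a large crystal-field splitting; square planar leaves the high-energy d_{x²−y²} orbital empty and maximises CFSE. → square planar.

[PdI(NH3)3]^+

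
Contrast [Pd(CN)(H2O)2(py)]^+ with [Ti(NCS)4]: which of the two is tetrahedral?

For [Pd(CN)(H2O)2(py)]^+: Summing ligand charges against the +1 overall charge gives an oxidation state of +2 for palladium. Pd sits in group 10, so the d-electron count is 10 − 2 = 8. A 4d d⁸ ion has a large crystal-field splitting; square planar leaves the high-energy d_{x²−y²} orbital empty and maximises CFSE. → square planar.
For [Ti(NCS)4]: Summing ligand charges against the 0 overall charge gives an oxidation state of +4 for titanium. Titanium is a group-4 element; Ti(IV) is therefore d⁰. A d⁰ ion has no crystal-field stabilisation preference between square planar and tetrahedral, so four ligands adopt the sterically favoured tetrahedral geometry. → tetrahedral.

[Ti(NCS)4]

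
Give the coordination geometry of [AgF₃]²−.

trigonal planar

Each fluoride is −1; balancing the −2 overall charge requires Ag(I).
Ag sits in group 11, so the d-electron count is 11 − 1 = 10.
Coordination number: 3.
Three ligands around a d¹⁰ centre minimise repulsion in a trigonal-planar arrangement.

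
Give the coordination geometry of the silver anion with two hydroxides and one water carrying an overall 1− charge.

Ligand charges: each hydroxide is −1; water is neutral. With an overall charge of −1 the silver centre must be in the +1 oxidation state.
Ag sits in group 11, so the d-electron count is 11 − 1 = 10.
Coordination number: 3.
Three ligands around a d¹⁰ centre minimise repulsion in a trigonal-planar arrangement.

trigonal planar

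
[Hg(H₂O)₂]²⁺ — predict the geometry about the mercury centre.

linear

Ligand charges: water is neutral. With an overall charge of +2 the mercury centre must be in the +2 oxidation state.
Group 12 minus oxidation state 2 gives a d¹⁰ configuration.
Coordination number: 2.
A d¹⁰ ion with only two ligands adopts a linear arrangement (sp hybridisation; no CFSE preference).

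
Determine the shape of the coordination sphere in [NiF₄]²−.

Summing ligand charges against the −2 overall charge gives an oxidation state of +2 for nickel.
Ni sits in group 10, so the d-electron count is 10 − 2 = 8.
Coordination number: 4.
Fluoride is a weak-field ligand.
With weak-field ligands the CFSE gain from square planar is small, so a 3d d⁸ ion takes the sterically preferred tetrahedral geometry.

tetrahedral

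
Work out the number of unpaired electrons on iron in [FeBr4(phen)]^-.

5

Each bromide is −1; 1,10-phenanthroline is neutral; balancing the −1 overall charge requires Fe(III).
Iron is a group-8 element; Fe(III) is therefore d⁵.
Counting donor atoms: 4×bromide (monodentate) → 4 donors; 1×1,10-phenanthroline (bidentate) → 2 donors. Coordination number = 6.
The spin state decides the count: Bromide is a weak-field ligand for a first-row metal, so the complex is high-spin.
An octahedral high-spin d⁵ ion is t₂g³e_g², giving 5 unpaired electrons.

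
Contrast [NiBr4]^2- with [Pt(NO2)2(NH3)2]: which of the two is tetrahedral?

For [NiBr4]^2-: Ligand charges: each bromide is −1. With an overall charge of −2 the nickel centre must be in the +2 oxidation state. Group 10 minus oxidation state 2 gives a d⁸ configuration. Bromide is a weak-field ligand. With weak-field ligands the CFSE gain from square planar is small, so a 3d d⁸ ion takes the sterically preferred tetrahedral geometry. → tetrahedral.
For [Pt(NO2)2(NH3)2]: Ligand charges: each nitro (N-bound nitrite) is −1; ammonia is neutral. With an overall charge of 0 the platinum centre must be in the +2 oxidation state. Pt sits in group 10, so the d-electron count is 10 − 2 = 8. A 5d d⁸ ion has a large crystal-field splitting; square planar leaves the high-energy d_{x²−y²} orbital empty and maximises CFSE. → square planar.

[NiBr4]^2-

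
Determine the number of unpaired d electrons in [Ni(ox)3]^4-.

Each oxalate is −2; balancing the −4 overall charge requires Ni(II).
Nickel is a group-10 element; Ni(II) is therefore d⁸.
Counting donor atoms: 3×oxalate (bidentate) → 6 donors. Coordination number = 6.
In an octahedral field the d⁸ configuration is t₂g⁶e_g² (only one arrangement possible), giving 2 unpaired electrons.

2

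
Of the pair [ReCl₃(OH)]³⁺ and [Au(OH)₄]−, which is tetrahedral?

For [ReCl₃(OH)]³⁺: Summing ligand charges against the +3 overall charge gives an oxidation state of +7 for rhenium. Re sits in group 7, so the d-electron count is 7 − 7 = 0. A d⁰ ion has no crystal-field stabilisation preference between square planar and tetrahedral, so four ligands adopt the sterically favoured tetrahedral geometry. → tetrahedral.
For [Au(OH)₄]−: Ligand charges: each hydroxide is −1. With an overall charge of −1 the gold centre must be in the +3 oxidation state. Au sits in group 11, so the d-electron count is 11 − 3 = 8. A 5d d⁸ ion has a large crystal-field splitting; square planar leaves the high-energy d_{x²−y²} orbital empty and maximises CFSE. → square planar.

[ReCl₃(OH)]³⁺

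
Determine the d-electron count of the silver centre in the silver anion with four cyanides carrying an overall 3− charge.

Ligand charges: each cyanide is −1. With an overall charge of −3 the silver centre must be in the +1 oxidation state.
Ag sits in group 11, so the d-electron count is 11 − 1 = 10.

d10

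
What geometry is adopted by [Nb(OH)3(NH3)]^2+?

tetrahedral

Summing ligand charges against the +2 overall charge gives an oxidation state of +5 for niobium.
Niobium is a group-5 element; Nb(V) is therefore d⁰.
With 4 monodentate ligands the coordination number is 4.
A d⁰ ion has no crystal-field stabilisation preference between square planar and tetrahedral, so four ligands adopt the sterically favoured tetrahedral geometry.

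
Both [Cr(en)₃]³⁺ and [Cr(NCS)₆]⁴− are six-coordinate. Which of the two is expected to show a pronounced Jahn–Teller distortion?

[Cr(NCS)₆]⁴−

[Cr(en)₃]³⁺: Ethylenediamine is neutral; balancing the +3 overall charge requires Cr(III). Chromium is a group-6 element; Cr(III) is therefore d³. The d³ configuration leaves the e_g set evenly filled (or empty) — no strong Jahn–Teller driving force.
[Cr(NCS)₆]⁴−: Summing ligand charges against the −4 overall charge gives an oxidation state of +2 for chromium. Cr sits in group 6, so the d-electron count is 6 − 2 = 4. Isothiocyanate is a weak-field ligand for a first-row metal, so the complex is high-spin. The t₂g³e_g¹ (high-spin) configuration has an unevenly filled e_g set; the Jahn–Teller theorem predicts a tetragonal distortion (typically axial elongation) to lift the degeneracy.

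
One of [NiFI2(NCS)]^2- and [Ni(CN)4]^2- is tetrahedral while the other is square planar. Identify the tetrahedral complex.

For [NiFI2(NCS)]^2-: Ligand charges: each fluoride is −1; each iodide is −1; each isothiocyanate is −1. With an overall charge of −2 the nickel centre must be in the +2 oxidation state. Ni sits in group 10, so the d-electron count is 10 − 2 = 8. Fluoride, iodide, and isothiocyanate are weak-field ligands. With weak-field ligands the CFSE gain from square planar is small, so a 3d d⁸ ion takes the sterically preferred tetrahedral geometry. → tetrahedral.
For [Ni(CN)4]^2-: Each cyanide is −1; balancing the −2 overall charge requires Ni(II). Nickel is a group-10 element; Ni(II) is therefore d⁸. Cyanide is a strong-field ligand (high in the spectrochemical series). A 3d d⁸ ion with strong-field ligands gains enough CFSE to favour square planar over tetrahedral. → square planar.

[NiFI2(NCS)]^2-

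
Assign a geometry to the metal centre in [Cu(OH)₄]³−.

tetrahedral

Ligand charges: each hydroxide is −1. With an overall charge of −3 the copper centre must be in the +1 oxidation state.
Group 11 minus oxidation state 1 gives a d¹⁰ configuration.
Coordination number: 4.
A d¹⁰ ion has no crystal-field stabilisation preference between square planar and tetrahedral, so four ligands adopt the sterically favoured tetrahedral geometry.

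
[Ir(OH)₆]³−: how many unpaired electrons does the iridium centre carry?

Summing ligand charges against the −3 overall charge gives an oxidation state of +3 for iridium.
Ir sits in group 9, so the d-electron count is 9 − 3 = 6.
The spin state decides the count: a 5d ion has a large Δₒ and is invariably low-spin.
An octahedral low-spin d⁶ ion is t₂g⁶e_g⁰, giving 0 unpaired electrons.

0 unpaired electrons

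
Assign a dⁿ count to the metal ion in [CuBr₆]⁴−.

Ligand charges: each bromide is −1. With an overall charge of −4 the copper centre must be in the +2 oxidation state.
Cu sits in group 11, so the d-electron count is 11 − 2 = 9.

d9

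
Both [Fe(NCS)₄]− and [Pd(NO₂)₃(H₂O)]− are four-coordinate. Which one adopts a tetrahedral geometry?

For [Fe(NCS)₄]−: Each isothiocyanate is −1; balancing the −1 overall charge requires Fe(III). Group 8 minus oxidation state 3 gives a d⁵ configuration. A high-spin d⁵ ion has zero CFSE in either geometry, so four ligands adopt the sterically favoured tetrahedral geometry. → tetrahedral.
For [Pd(NO₂)₃(H₂O)]−: Ligand charges: each nitro (N-bound nitrite) is −1; water is neutral. With an overall charge of −1 the palladium centre must be in the +2 oxidation state. Group 10 minus oxidation state 2 gives a d⁸ configuration. A 4d d⁸ ion has a large crystal-field splitting; square planar leaves the high-energy d_{x²−y²} orbital empty and maximises CFSE. → square planar.

[Fe(NCS)₄]−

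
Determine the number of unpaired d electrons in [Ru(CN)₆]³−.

Each cyanide is −1; balancing the −3 overall charge requires Ru(III).
Ru sits in group 8, so the d-electron count is 8 − 3 = 5.
The spin state decides the count: a 4d ion has a large Δₒ and is invariably low-spin.
An octahedral low-spin d⁵ ion is t₂g⁵e_g⁰, giving 1 unpaired electron.

1 unpaired electron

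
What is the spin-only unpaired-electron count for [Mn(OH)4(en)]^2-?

5

Summing ligand charges against the −2 overall charge gives an oxidation state of +2 for manganese.
Manganese is a group-7 element; Mn(II) is therefore d⁵.
Counting donor atoms: 4×hydroxide (monodentate) → 4 donors; 1×ethylenediamine (bidentate) → 2 donors. Coordination number = 6.
The spin state decides the count: Hydroxide is a weak-field ligand for a first-row metal, so the complex is high-spin.
An octahedral high-spin d⁵ ion is t₂g³e_g², giving 5 unpaired electrons.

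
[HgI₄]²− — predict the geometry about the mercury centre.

tetrahedral

Each iodide is −1; balancing the −2 overall charge requires Hg(II).
Mercury is a group-12 element; Hg(II) is therefore d¹⁰.
With 4 monodentate ligands the coordination number is 4.
A d¹⁰ ion has no crystal-field stabilisation preference between square planar and tetrahedral, so four ligands adopt the sterically favoured tetrahedral geometry.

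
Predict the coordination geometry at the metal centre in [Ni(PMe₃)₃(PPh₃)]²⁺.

square planar

Trimethylphosphine is neutral; triphenylphosphine is neutral; balancing the +2 overall charge requires Ni(II).
Ni sits in group 10, so the d-electron count is 10 − 2 = 8.
Coordination number: 4.
Trimethylphosphine and triphenylphosphine are strong-field ligands (high in the spectrochemical series).
A 3d d⁸ ion with strong-field ligands gains enough CFSE to favour square planar over tetrahedral.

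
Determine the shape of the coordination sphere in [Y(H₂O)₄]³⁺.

tetrahedral

Water is neutral; balancing the +3 overall charge requires Y(III).
Group 3 minus oxidation state 3 gives a d⁰ configuration.
With 4 monodentate ligands the coordination number is 4.
A d⁰ ion has no crystal-field stabilisation preference between square planar and tetrahedral, so four ligands adopt the sterically favoured tetrahedral geometry.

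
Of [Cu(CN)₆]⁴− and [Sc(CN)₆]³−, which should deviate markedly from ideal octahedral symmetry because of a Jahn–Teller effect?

[Cu(CN)₆]⁴−: Summing ligand charges against the −4 overall charge gives an oxidation state of +2 for copper. Group 11 minus oxidation state 2 gives a d⁹ configuration. The t₂g⁶e_g³ configuration has an unevenly filled e_g set; the Jahn–Teller theorem predicts a tetragonal distortion (typically axial elongation) to lift the degeneracy.
[Sc(CN)₆]³−: Each cyanide is −1; balancing the −3 overall charge requires Sc(III). Scandium is a group-3 element; Sc(III) is therefore d⁰. The d⁰ configuration leaves the e_g set evenly filled (or empty) — no strong Jahn–Teller driving force.

[Cu(CN)₆]⁴−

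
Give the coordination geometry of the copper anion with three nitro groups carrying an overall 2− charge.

trigonal planar

Summing ligand charges against the −2 overall charge gives an oxidation state of +1 for copper.
Group 11 minus oxidation state 1 gives a d¹⁰ configuration.
With 3 monodentate ligands the coordination number is 3.
Three ligands around a d¹⁰ centre minimise repulsion in a trigonal-planar arrangement.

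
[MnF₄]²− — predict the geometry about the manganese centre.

Summing ligand charges against the −2 overall charge gives an oxidation state of +2 for manganese.
Group 7 minus oxidation state 2 gives a d⁵ configuration.
With 4 monodentate ligands the coordination number is 4.
Fluoride is a weak-field ligand.
A high-spin d⁵ ion has zero CFSE in either geometry, so four ligands adopt the sterically favoured tetrahedral geometry.

tetrahedral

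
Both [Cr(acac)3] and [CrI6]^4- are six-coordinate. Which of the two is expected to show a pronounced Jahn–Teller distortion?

[Cr(acac)3]: Summing ligand charges against the 0 overall charge gives an oxidation state of +3 for chromium. Cr sits in group 6, so the d-electron count is 6 − 3 = 3. The d³ configuration leaves the e_g set evenly filled (or empty) — no strong Jahn–Teller driving force.
[CrI6]^4-: Ligand charges: each iodide is −1. With an overall charge of −4 the chromium centre must be in the +2 oxidation state. Cr sits in group 6, so the d-electron count is 6 − 2 = 4. Iodide is a weak-field ligand for a first-row metal, so the complex is high-spin. The t₂g³e_g¹ (high-spin) configuration has an unevenly filled e_g set; the Jahn–Teller theorem predicts a tetragonal distortion (typically axial elongation) to lift the degeneracy.

[CrI6]^4-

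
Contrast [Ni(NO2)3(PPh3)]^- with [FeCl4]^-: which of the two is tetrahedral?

[FeCl4]^-

For [Ni(NO2)3(PPh3)]^-: Ligand charges: each nitro (N-bound nitrite) is −1; triphenylphosphine is neutral. With an overall charge of −1 the nickel centre must be in the +2 oxidation state. Nickel is a group-10 element; Ni(II) is therefore d⁸. Nitro (N-bound nitrite) and triphenylphosphine are strong-field ligands (high in the spectrochemical series). A 3d d⁸ ion with strong-field ligands gains enough CFSE to favour square planar over tetrahedral. → square planar.
For [FeCl4]^-: Ligand charges: each chloride is −1. With an overall charge of −1 the iron centre must be in the +3 oxidation state. Iron is a group-8 element; Fe(III) is therefore d⁵. A high-spin d⁵ ion has zero CFSE in either geometry, so four ligands adopt the sterically favoured tetrahedral geometry. → tetrahedral.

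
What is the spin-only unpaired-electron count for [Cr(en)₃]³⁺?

Ligand charges: ethylenediamine is neutral. With an overall charge of +3 the chromium centre must be in the +3 oxidation state.
Cr sits in group 6, so the d-electron count is 6 − 3 = 3.
Counting donor atoms: 3×ethylenediamine (bidentate) → 6 donors. Coordination number = 6.
In an octahedral field the d³ configuration is t₂g³e_g⁰ (only one arrangement possible), giving 3 unpaired electrons.

3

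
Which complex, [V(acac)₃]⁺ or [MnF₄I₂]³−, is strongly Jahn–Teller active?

[MnF₄I₂]³−

[V(acac)₃]⁺: Ligand charges: each acetylacetonate is −1. With an overall charge of +1 the vanadium centre must be in the +4 oxidation state. Vanadium is a group-5 element; V(IV) is therefore d¹. The d¹ configuration leaves the e_g set evenly filled (or empty) — no strong Jahn–Teller driving force.
[MnF₄I₂]³−: Summing ligand charges against the −3 overall charge gives an oxidation state of +3 for manganese. Manganese is a group-7 element; Mn(III) is therefore d⁴. Fluoride and iodide are weak-field ligands for a first-row metal, so the complex is high-spin. The t₂g³e_g¹ (high-spin) configuration has an unevenly filled e_g set; the Jahn–Teller theorem predicts a tetragonal distortion (typically axial elongation) to lift the degeneracy.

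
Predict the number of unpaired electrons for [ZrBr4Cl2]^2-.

Ligand charges: each bromide is −1; each chloride is −1. With an overall charge of −2 the zirconium centre must be in the +4 oxidation state.
Group 4 minus oxidation state 4 gives a d⁰ configuration.
In an octahedral field the d⁰ configuration is t₂g⁰e_g⁰, giving 0 unpaired electrons.

0 unpaired electrons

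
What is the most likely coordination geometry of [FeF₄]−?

tetrahedral

Summing ligand charges against the −1 overall charge gives an oxidation state of +3 for iron.
Iron is a group-8 element; Fe(III) is therefore d⁵.
With 4 monodentate ligands the coordination number is 4.
Fluoride is a weak-field ligand.
A high-spin d⁵ ion has zero CFSE in either geometry, so four ligands adopt the sterically favoured tetrahedral geometry.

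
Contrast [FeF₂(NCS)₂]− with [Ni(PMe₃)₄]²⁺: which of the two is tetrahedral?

For [FeF₂(NCS)₂]−: Ligand charges: each fluoride is −1; each isothiocyanate is −1. With an overall charge of −1 the iron centre must be in the +3 oxidation state. Iron is a group-8 element; Fe(III) is therefore d⁵. A high-spin d⁵ ion has zero CFSE in either geometry, so four ligands adopt the sterically favoured tetrahedral geometry. → tetrahedral.
For [Ni(PMe₃)₄]²⁺: Ligand charges: trimethylphosphine is neutral. With an overall charge of +2 the nickel centre must be in the +2 oxidation state. Nickel is a group-10 element; Ni(II) is therefore d⁸. Trimethylphosphine is a strong-field ligand (high in the spectrochemical series). A 3d d⁸ ion with strong-field ligands gains enough CFSE to favour square planar over tetrahedral. → square planar.

[FeF₂(NCS)₂]−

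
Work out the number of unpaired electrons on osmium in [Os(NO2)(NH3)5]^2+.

Each nitro (N-bound nitrite) is −1; ammonia is neutral; balancing the +2 overall charge requires Os(III).
Osmium is a group-8 element; Os(III) is therefore d⁵.
The spin state decides the count: a 5d ion has a large Δₒ and is invariably low-spin.
An octahedral low-spin d⁵ ion is t₂g⁵e_g⁰, giving 1 unpaired electron.

1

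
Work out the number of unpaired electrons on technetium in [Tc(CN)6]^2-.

Ligand charges: each cyanide is −1. With an overall charge of −2 the technetium centre must be in the +4 oxidation state.
Group 7 minus oxidation state 4 gives a d³ configuration.
In an octahedral field the d³ configuration is t₂g³e_g⁰ (only one arrangement possible), giving 3 unpaired electrons.

3 unpaired electrons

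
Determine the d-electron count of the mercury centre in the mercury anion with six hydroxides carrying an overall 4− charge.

d¹⁰

Each hydroxide is −1; balancing the −4 overall charge requires Hg(II).
Mercury is a group-12 element; Hg(II) is therefore d¹⁰.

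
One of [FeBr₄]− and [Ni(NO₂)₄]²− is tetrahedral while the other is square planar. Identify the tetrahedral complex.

For [FeBr₄]−: Summing ligand charges against the −1 overall charge gives an oxidation state of +3 for iron. Iron is a group-8 element; Fe(III) is therefore d⁵. A high-spin d⁵ ion has zero CFSE in either geometry, so four ligands adopt the sterically favoured tetrahedral geometry. → tetrahedral.
For [Ni(NO₂)₄]²−: Summing ligand charges against the −2 overall charge gives an oxidation state of +2 for nickel. Ni sits in group 10, so the d-electron count is 10 − 2 = 8. Nitro (N-bound nitrite) is a strong-field ligand (high in the spectrochemical series). A 3d d⁸ ion with strong-field ligands gains enough CFSE to favour square planar over tetrahedral. → square planar.

[FeBr₄]−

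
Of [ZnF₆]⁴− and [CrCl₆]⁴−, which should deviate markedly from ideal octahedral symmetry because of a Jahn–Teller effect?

[CrCl₆]⁴−

[ZnF₆]⁴−: Each fluoride is −1; balancing the −4 overall charge requires Zn(II). Group 12 minus oxidation state 2 gives a d¹⁰ configuration. The d¹⁰ configuration leaves the e_g set evenly filled (or empty) — no strong Jahn–Teller driving force.
[CrCl₆]⁴−: Each chloride is −1; balancing the −4 overall charge requires Cr(II). Group 6 minus oxidation state 2 gives a d⁴ configuration. Chloride is a weak-field ligand for a first-row metal, so the complex is high-spin. The t₂g³e_g¹ (high-spin) configuration has an unevenly filled e_g set; the Jahn–Teller theorem predicts a tetragonal distortion (typically axial elongation) to lift the degeneracy.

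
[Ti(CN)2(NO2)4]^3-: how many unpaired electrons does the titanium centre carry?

1 unpaired electron

Ligand charges: each cyanide is −1; each nitro (N-bound nitrite) is −1. With an overall charge of −3 the titanium centre must be in the +3 oxidation state.
Ti sits in group 4, so the d-electron count is 4 − 3 = 1.
In an octahedral field the d¹ configuration is t₂g¹e_g⁰ (only one arrangement possible), giving 1 unpaired electron.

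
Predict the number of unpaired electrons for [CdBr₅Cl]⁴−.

0 unpaired electrons

Summing ligand charges against the −4 overall charge gives an oxidation state of +2 for cadmium.
Cadmium is a group-12 element; Cd(II) is therefore d¹⁰.
In an octahedral field the d¹⁰ configuration is t₂g⁶e_g⁴, giving 0 unpaired electrons.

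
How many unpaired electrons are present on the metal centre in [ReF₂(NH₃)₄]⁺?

2

Each fluoride is −1; ammonia is neutral; balancing the +1 overall charge requires Re(III).
Rhenium is a group-7 element; Re(III) is therefore d⁴.
The spin state decides the count: a 5d ion has a large Δₒ and is invariably low-spin.
An octahedral low-spin d⁴ ion is t₂g⁴e_g⁰, giving 2 unpaired electrons.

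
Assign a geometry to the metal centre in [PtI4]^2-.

square planar

Ligand charges: each iodide is −1. With an overall charge of −2 the platinum centre must be in the +2 oxidation state.
Group 10 minus oxidation state 2 gives a d⁸ configuration.
With 4 monodentate ligands the coordination number is 4.
A 5d d⁸ ion has a large crystal-field splitting; square planar leaves the high-energy d_{x²−y²} orbital empty and maximises CFSE.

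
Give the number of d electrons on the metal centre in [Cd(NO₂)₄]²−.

d¹⁰

Ligand charges: each nitro (N-bound nitrite) is −1. With an overall charge of −2 the cadmium centre must be in the +2 oxidation state.
Group 12 minus oxidation state 2 gives a d¹⁰ configuration.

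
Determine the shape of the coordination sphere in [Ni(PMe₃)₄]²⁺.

Summing ligand charges against the +2 overall charge gives an oxidation state of +2 for nickel.
Nickel is a group-10 element; Ni(II) is therefore d⁸.
Coordination number: 4.
Trimethylphosphine is a strong-field ligand (high in the spectrochemical series).
A 3d d⁸ ion with strong-field ligands gains enough CFSE to favour square planar over tetrahedral.

square planar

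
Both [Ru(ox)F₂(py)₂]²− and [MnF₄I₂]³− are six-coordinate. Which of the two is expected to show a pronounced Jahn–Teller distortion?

[Ru(ox)F₂(py)₂]²−: Each oxalate is −2; each fluoride is −1; pyridine is neutral; balancing the −2 overall charge requires Ru(II). Ruthenium is a group-8 element; Ru(II) is therefore d⁶. A 4d ion has a large Δₒ and is invariably low-spin. The d⁶ configuration leaves the e_g set evenly filled (or empty) — no strong Jahn–Teller driving force.
[MnF₄I₂]³−: Ligand charges: each fluoride is −1; each iodide is −1. With an overall charge of −3 the manganese centre must be in the +3 oxidation state. Manganese is a group-7 element; Mn(III) is therefore d⁴. Fluoride and iodide are weak-field ligands for a first-row metal, so the complex is high-spin. The t₂g³e_g¹ (high-spin) configuration has an unevenly filled e_g set; the Jahn–Teller theorem predicts a tetragonal distortion (typically axial elongation) to lift the degeneracy.

[MnF₄I₂]³−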